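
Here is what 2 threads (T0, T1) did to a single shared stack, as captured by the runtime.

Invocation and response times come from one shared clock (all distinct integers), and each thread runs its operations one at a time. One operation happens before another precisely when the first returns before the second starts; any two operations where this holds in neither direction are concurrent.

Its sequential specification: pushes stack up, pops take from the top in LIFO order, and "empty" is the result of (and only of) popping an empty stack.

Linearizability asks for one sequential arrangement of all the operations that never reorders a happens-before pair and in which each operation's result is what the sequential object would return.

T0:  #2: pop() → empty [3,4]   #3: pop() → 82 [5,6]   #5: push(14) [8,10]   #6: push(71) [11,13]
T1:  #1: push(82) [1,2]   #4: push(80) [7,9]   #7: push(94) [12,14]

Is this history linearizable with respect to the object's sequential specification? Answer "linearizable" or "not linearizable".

not linearizable

the violation lands at event 4, #2's response at time 4: events 1..3 linearize, events 1..4 do not
the completed operations (2 total) allow one real-time order; the stack replay rejects it
one such order, #1, #2, breaks at step 2 where #2 pop() → empty is illegal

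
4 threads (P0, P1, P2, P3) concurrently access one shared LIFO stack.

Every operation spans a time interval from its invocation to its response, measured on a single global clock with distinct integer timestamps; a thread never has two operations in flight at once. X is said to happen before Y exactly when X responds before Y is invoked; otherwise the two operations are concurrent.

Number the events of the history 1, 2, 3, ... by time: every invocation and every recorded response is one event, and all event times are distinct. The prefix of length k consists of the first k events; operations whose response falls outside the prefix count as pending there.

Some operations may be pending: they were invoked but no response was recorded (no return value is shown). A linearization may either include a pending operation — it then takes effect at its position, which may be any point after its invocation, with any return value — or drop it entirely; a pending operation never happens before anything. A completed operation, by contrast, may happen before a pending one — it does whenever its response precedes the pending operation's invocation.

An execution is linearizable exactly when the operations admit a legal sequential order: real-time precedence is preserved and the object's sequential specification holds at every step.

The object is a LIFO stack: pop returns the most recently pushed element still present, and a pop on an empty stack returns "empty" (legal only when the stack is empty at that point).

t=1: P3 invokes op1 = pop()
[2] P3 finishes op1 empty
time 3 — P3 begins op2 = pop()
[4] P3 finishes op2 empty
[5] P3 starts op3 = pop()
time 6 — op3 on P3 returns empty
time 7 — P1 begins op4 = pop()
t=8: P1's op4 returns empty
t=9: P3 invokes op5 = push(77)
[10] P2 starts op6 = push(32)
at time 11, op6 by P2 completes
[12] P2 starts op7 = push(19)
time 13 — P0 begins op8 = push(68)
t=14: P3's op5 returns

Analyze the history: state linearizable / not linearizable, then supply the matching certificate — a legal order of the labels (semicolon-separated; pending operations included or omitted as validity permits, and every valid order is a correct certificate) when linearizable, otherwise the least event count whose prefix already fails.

1. op1 pop() → empty, leaving stack <>
2. op2 pop() → empty, leaving stack <>
3. op3 pop() → empty, leaving stack <>
4. op4 pop() → empty, leaving stack <>
5. op5 push(77), leaving stack <77>
6. op6 push(32), leaving stack <77,32>

linearizable — witness: op1; op2; op3; op4; op5; op6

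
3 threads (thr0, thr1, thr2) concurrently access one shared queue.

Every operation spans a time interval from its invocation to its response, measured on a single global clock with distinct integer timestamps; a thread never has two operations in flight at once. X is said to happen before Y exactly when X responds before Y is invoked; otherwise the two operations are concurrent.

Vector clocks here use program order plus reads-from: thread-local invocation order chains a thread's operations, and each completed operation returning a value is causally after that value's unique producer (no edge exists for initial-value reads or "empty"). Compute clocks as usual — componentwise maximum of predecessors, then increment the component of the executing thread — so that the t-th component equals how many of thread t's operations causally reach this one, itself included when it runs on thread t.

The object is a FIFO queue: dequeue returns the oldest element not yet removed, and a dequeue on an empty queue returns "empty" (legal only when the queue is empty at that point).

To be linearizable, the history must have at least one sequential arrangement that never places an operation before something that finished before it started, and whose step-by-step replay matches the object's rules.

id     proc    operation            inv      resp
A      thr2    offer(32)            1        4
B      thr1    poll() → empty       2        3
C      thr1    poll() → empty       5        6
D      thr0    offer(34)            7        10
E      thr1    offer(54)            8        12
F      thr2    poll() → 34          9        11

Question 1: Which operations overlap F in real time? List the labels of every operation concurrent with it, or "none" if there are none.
Answer: D, E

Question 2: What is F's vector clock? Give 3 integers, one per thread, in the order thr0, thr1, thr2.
Answer: (1, 0, 2)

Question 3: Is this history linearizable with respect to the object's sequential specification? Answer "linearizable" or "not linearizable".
through event 5 a valid linearization exists; event 6 (C responding at time 6) ends that
real-time-consistent orders of the 3 completed operations: 2 — all fail the queue replay
one such order, A, B, C, breaks at step 2 where B poll() → empty is illegal
one such order, B, A, C, breaks at step 3 where C poll() → empty is illegal

not linearizable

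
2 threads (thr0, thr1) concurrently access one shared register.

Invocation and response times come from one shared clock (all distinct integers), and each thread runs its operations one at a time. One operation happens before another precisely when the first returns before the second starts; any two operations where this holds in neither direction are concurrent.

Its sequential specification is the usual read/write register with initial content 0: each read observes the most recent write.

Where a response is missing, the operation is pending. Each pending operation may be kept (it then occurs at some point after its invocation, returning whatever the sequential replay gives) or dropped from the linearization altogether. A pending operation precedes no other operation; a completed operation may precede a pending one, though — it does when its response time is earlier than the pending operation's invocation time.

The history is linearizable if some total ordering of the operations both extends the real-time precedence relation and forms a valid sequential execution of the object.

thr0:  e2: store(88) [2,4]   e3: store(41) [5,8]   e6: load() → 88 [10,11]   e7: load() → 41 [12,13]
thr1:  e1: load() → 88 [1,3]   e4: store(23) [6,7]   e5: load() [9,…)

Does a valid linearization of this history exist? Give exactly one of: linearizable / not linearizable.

not linearizable

events 1..10 are fine; event 11 — the response of e6 at time 11 — makes the prefix non-linearizable
real-time-consistent orders of the 5 completed operations: 4 — all fail the register replay
completion choices over the 1 pending operation (e5) were checked; none helps
take e1, e2, e3, e4, e6 (pending dropped): step 1 already fails, because e1 load() → 88 cannot occur there
take e1, e2, e4, e3, e6 (pending dropped): step 1 already fails, because e1 load() → 88 cannot occur there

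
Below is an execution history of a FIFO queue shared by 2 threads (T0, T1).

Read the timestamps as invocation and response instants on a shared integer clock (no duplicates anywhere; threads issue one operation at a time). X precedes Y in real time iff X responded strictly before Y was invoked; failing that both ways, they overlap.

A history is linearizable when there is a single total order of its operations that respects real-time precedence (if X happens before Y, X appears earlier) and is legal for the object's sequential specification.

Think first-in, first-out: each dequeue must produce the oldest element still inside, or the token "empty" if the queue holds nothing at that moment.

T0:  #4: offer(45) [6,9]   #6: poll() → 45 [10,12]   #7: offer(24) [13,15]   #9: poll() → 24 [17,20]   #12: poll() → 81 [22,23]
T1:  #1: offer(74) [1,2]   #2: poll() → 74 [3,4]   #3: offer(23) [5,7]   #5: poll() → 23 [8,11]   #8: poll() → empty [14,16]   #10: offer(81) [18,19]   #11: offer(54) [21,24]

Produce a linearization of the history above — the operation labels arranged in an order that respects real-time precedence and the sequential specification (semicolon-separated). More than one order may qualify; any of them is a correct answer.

step 1: #1 offer(74) — queue <74>
step 2: #2 poll() → 74 — queue <>
step 3: #3 offer(23) — queue <23>
step 4: #4 offer(45) — queue <23,45>
step 5: #5 poll() → 23 — queue <45>
step 6: #6 poll() → 45 — queue <>
step 7: #8 poll() → empty — queue <>
step 8: #7 offer(24) — queue <24>
step 9: #9 poll() → 24 — queue <>
step 10: #10 offer(81) — queue <81>
step 11: #11 offer(54) — queue <81,54>
step 12: #12 poll() → 81 — queue <54>

#1; #2; #3; #4; #5; #6; #8; #7; #9; #10; #11; #12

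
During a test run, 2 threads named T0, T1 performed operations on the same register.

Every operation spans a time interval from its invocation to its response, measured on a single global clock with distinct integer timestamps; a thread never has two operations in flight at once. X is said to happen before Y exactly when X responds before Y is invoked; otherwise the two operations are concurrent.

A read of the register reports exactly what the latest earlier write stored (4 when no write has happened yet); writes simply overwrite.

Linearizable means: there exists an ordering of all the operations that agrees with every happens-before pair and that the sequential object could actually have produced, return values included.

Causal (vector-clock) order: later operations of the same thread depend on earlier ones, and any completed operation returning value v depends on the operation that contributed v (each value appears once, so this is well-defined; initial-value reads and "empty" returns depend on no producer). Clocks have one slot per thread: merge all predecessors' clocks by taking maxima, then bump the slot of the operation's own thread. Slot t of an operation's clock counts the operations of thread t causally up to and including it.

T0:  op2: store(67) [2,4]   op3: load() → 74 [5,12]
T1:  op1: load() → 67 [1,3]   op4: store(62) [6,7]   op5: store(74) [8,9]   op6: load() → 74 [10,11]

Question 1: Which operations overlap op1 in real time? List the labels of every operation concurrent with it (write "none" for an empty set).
op2

op1 spans [1,3]: anything still running between times 1 and 3 counts as concurrent
op2 [2,4]: concurrent
op3 [5,12]: after
op4 [6,7]: after
op5 [8,9]: after
op6 [10,11]: after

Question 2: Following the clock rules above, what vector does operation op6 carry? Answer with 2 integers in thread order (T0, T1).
(1, 4)

op2, invoked 2, has no incoming edges; only T0's bump applies → (1, 0)
op1, invoked 1, takes VC(op2)=(1, 0) under max, adds 1 for T1 → (1, 1)
op4, invoked 6, takes VC(op1)=(1, 1) under max, adds 1 for T1 → (1, 2)
op5, invoked 8, takes VC(op4)=(1, 2) under max, adds 1 for T1 → (1, 3)
op6, invoked 10, takes VC(op5)=(1, 3) under max, adds 1 for T1 → (1, 4)
op3, invoked 5, takes VC(op2)=(1, 0), VC(op5)=(1, 3) under max, adds 1 for T0 → (2, 3)
target: VC(op6) = (1, 4)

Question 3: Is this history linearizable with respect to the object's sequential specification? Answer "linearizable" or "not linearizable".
linearizable

one valid linearization: op2, op1, op4, op5, op3, op6
after step 1 (op2 store(67)): value 67
after step 2 (op1 load() → 67): value 67
after step 3 (op4 store(62)): value 62
after step 4 (op5 store(74)): value 74
after step 5 (op3 load() → 74): value 74
after step 6 (op6 load() → 74): value 74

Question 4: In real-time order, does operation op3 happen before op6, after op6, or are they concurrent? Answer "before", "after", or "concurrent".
concurrent

op3 spans [5,12], op6 spans [10,11]
the intervals overlap in both directions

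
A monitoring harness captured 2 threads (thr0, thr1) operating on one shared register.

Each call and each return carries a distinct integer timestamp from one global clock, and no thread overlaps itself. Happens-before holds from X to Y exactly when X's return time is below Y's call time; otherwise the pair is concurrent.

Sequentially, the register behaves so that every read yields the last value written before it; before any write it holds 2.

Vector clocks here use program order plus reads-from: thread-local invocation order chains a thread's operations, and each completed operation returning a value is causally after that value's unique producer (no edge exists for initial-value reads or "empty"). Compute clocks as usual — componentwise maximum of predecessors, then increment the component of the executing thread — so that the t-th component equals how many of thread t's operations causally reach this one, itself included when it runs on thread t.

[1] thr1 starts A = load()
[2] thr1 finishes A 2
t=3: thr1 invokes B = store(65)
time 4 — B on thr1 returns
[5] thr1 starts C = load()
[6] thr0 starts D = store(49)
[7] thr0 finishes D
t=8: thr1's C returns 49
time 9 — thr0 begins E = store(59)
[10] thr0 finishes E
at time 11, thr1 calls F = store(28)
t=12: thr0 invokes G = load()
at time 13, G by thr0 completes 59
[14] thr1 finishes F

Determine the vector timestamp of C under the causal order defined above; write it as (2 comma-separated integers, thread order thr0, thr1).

(1, 3)

invoked at 1, A has no predecessors; its own thr1 bump gives (0, 1)
invoked at 6, D has no predecessors; its own thr0 bump gives (1, 0)
merge at B (invoked 3): VC(A)=(0, 1), own-thread bump on thr1 → (0, 2)
merge at E (invoked 9): VC(D)=(1, 0), own-thread bump on thr0 → (2, 0)
merge at G (invoked 12): VC(E)=(2, 0), own-thread bump on thr0 → (3, 0)
merge at C (invoked 5): VC(B)=(0, 2), VC(D)=(1, 0), own-thread bump on thr1 → (1, 3)
merge at F (invoked 11): VC(C)=(1, 3), own-thread bump on thr1 → (1, 4)
target: VC(C) = (1, 3)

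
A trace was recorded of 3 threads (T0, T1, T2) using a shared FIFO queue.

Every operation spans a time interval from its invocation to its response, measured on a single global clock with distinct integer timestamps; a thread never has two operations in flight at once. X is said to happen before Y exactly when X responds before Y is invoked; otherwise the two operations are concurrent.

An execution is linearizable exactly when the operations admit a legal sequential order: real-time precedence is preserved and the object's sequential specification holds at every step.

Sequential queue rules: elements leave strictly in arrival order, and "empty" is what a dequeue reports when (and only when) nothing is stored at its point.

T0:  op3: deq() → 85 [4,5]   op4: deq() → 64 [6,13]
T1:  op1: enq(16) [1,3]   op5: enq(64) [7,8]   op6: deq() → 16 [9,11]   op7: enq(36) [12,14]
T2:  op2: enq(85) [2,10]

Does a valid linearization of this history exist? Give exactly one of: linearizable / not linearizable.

linearizable

witness order: op2, op1, op3, op5, op6, op4, op7
step 1: op2 enq(85) — queue <85>
step 2: op1 enq(16) — queue <85,16>
step 3: op3 deq() → 85 — queue <16>
step 4: op5 enq(64) — queue <16,64>
step 5: op6 deq() → 16 — queue <64>
step 6: op4 deq() → 64 — queue <>
step 7: op7 enq(36) — queue <36>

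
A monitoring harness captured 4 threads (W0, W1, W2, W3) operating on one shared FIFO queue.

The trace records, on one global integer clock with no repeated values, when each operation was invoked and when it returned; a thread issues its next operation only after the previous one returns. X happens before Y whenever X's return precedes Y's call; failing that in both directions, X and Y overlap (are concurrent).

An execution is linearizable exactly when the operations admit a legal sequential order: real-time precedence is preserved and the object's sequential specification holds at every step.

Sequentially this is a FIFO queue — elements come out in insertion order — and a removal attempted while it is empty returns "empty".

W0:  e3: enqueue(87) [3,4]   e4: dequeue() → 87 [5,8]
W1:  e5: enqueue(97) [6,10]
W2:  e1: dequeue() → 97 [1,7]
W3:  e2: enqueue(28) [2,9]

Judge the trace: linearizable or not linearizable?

a witness: e3, e4, e5, e1, e2
after step 1 (e3 enqueue(87)): queue <87>
after step 2 (e4 dequeue() → 87): queue <>
after step 3 (e5 enqueue(97)): queue <97>
after step 4 (e1 dequeue() → 97): queue <>
after step 5 (e2 enqueue(28)): queue <28>

linearizable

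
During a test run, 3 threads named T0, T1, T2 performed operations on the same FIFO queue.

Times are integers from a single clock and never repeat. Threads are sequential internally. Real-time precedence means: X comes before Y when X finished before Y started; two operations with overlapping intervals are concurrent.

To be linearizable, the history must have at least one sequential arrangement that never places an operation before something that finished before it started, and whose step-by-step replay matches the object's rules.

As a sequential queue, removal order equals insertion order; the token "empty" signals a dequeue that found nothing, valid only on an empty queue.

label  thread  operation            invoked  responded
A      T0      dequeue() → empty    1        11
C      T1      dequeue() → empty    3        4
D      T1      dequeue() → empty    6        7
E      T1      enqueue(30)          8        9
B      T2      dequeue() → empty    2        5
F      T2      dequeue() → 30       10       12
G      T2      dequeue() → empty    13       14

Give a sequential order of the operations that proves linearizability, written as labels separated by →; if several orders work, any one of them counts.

A → B → C → D → E → F → G

after step 1 (A dequeue() → empty): queue <>
after step 2 (B dequeue() → empty): queue <>
after step 3 (C dequeue() → empty): queue <>
after step 4 (D dequeue() → empty): queue <>
after step 5 (E enqueue(30)): queue <30>
after step 6 (F dequeue() → 30): queue <>
after step 7 (G dequeue() → empty): queue <>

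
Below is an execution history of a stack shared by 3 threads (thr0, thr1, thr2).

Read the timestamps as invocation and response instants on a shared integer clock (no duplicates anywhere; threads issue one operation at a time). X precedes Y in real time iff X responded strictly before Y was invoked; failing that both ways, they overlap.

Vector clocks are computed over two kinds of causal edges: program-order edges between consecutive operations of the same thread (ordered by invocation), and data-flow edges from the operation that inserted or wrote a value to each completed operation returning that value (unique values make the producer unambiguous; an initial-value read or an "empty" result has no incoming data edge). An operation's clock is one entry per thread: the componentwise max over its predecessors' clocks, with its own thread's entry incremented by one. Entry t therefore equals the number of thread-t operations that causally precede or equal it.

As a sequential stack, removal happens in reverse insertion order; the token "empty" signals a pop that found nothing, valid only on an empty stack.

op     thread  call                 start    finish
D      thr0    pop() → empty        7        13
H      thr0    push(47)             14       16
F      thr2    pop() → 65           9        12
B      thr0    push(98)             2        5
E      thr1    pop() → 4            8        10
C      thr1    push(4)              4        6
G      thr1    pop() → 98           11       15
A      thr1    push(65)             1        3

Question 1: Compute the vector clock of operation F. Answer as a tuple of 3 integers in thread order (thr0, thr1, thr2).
Answer: (0, 1, 1)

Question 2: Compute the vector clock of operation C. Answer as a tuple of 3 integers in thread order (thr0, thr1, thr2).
Answer: (0, 2, 0)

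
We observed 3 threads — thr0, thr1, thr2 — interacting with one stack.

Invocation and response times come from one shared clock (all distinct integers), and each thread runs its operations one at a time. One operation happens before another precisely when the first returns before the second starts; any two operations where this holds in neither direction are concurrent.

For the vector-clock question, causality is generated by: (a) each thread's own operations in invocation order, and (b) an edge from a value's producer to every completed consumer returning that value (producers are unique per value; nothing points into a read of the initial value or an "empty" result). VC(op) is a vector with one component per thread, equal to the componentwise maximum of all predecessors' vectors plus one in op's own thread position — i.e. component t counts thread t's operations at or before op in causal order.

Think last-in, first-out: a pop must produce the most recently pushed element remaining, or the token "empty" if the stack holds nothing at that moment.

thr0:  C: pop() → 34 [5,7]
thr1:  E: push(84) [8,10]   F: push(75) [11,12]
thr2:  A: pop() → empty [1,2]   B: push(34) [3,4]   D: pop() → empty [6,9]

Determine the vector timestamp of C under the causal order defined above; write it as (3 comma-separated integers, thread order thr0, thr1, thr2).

(1, 0, 2)

A, invoked 1, has no incoming edges; only thr2's bump applies → (0, 0, 1)
E, invoked 8, has no incoming edges; only thr1's bump applies → (0, 1, 0)
invoked at 3, B merges VC(A)=(0, 0, 1) and bumps thr2's slot → (0, 0, 2)
invoked at 11, F merges VC(E)=(0, 1, 0) and bumps thr1's slot → (0, 2, 0)
invoked at 6, D merges VC(B)=(0, 0, 2) and bumps thr2's slot → (0, 0, 3)
invoked at 5, C merges VC(B)=(0, 0, 2) and bumps thr0's slot → (1, 0, 2)
target: VC(C) = (1, 0, 2)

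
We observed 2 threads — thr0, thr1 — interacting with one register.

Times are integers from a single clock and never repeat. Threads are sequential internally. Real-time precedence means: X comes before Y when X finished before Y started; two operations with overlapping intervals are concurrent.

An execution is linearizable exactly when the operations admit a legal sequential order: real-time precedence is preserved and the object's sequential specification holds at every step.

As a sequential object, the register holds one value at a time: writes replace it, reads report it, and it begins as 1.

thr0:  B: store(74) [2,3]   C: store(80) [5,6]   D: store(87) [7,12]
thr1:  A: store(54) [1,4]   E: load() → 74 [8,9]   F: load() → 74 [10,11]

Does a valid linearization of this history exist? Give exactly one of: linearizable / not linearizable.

through event 8 a valid linearization exists; event 9 (E responding at time 9) ends that
4 completed operations, 2 real-time-consistent orders — every register replay fails
include/drop combinations of the 1 pending operation (D) were all tried; none helps
take A, B, C, E (pending dropped): step 4 already fails, because E load() → 74 cannot occur there
take B, A, C, E (pending dropped): step 4 already fails, because E load() → 74 cannot occur there

not linearizable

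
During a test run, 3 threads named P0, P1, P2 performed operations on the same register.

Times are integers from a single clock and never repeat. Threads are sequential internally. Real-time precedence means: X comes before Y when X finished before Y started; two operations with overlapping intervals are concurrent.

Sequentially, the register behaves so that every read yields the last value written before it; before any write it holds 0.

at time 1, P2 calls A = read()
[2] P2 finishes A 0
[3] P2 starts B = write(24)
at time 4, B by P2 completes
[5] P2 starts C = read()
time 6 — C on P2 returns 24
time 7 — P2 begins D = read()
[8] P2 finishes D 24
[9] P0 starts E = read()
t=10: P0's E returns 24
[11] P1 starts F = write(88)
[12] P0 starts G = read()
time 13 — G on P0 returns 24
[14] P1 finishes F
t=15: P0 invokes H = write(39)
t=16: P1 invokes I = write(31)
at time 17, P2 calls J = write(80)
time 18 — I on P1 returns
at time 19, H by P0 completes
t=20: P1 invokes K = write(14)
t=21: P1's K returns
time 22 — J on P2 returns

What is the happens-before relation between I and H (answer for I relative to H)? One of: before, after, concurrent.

concurrent

I spans [16,18], H spans [15,19]
the intervals overlap in both directions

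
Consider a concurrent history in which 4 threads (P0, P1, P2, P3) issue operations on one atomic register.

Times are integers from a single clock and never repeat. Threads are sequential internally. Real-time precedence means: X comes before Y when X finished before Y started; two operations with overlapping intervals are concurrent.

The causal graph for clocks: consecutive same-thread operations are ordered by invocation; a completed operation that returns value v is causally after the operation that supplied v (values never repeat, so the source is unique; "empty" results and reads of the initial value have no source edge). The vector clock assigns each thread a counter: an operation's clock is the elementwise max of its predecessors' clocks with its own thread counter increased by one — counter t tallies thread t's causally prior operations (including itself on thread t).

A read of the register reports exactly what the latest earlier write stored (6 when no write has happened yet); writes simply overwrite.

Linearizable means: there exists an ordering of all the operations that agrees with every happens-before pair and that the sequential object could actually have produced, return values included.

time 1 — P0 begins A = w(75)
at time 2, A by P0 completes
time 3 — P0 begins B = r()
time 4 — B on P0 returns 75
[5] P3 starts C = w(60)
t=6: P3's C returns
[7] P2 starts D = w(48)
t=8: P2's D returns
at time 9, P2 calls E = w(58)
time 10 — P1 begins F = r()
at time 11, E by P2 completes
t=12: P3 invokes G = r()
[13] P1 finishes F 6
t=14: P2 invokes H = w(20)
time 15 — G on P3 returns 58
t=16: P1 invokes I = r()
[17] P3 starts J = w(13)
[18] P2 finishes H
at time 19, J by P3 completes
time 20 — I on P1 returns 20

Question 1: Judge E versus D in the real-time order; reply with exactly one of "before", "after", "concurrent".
after

E spans [9,11], D spans [7,8]
resp(D)=8 < inv(E)=9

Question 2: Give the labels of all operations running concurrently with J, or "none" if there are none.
H, I

concurrent with J ([17,19]): every op whose interval crosses 17..19
A [1,2]: before
B [3,4]: before
C [5,6]: before
D [7,8]: before
E [9,11]: before
F [10,13]: before
G [12,15]: before
H [14,18]: concurrent
I [16,20]: concurrent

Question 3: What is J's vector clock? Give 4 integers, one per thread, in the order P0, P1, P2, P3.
(0, 0, 2, 3)

C (invocation 5): nothing precedes it; P3's component alone gives (0, 0, 0, 1)
D (invocation 7): nothing precedes it; P2's component alone gives (0, 0, 1, 0)
F (invocation 10): nothing precedes it; P1's component alone gives (0, 1, 0, 0)
A (invocation 1): nothing precedes it; P0's component alone gives (1, 0, 0, 0)
E, invoked 9, takes VC(D)=(0, 0, 1, 0) under max, adds 1 for P2 → (0, 0, 2, 0)
B, invoked 3, takes VC(A)=(1, 0, 0, 0) under max, adds 1 for P0 → (2, 0, 0, 0)
H, invoked 14, takes VC(E)=(0, 0, 2, 0) under max, adds 1 for P2 → (0, 0, 3, 0)
G, invoked 12, takes VC(C)=(0, 0, 0, 1), VC(E)=(0, 0, 2, 0) under max, adds 1 for P3 → (0, 0, 2, 2)
J, invoked 17, takes VC(G)=(0, 0, 2, 2) under max, adds 1 for P3 → (0, 0, 2, 3)
I, invoked 16, takes VC(F)=(0, 1, 0, 0), VC(H)=(0, 0, 3, 0) under max, adds 1 for P1 → (0, 2, 3, 0)
target: VC(J) = (0, 0, 2, 3)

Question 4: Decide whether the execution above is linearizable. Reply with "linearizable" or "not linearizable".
not linearizable

events 1..12 are fine; event 13 — the response of F at time 13 — makes the prefix non-linearizable
real-time-consistent orders of the 6 completed operations: 2 — all fail the atomic register replay
completion choices over the 1 pending operation (G) were checked; none helps
sample order A, B, C, D, E, F (pending dropped) stalls at step 6 — F r() → 6 has no legal effect
sample order A, B, C, D, F, E (pending dropped) stalls at step 5 — F r() → 6 has no legal effect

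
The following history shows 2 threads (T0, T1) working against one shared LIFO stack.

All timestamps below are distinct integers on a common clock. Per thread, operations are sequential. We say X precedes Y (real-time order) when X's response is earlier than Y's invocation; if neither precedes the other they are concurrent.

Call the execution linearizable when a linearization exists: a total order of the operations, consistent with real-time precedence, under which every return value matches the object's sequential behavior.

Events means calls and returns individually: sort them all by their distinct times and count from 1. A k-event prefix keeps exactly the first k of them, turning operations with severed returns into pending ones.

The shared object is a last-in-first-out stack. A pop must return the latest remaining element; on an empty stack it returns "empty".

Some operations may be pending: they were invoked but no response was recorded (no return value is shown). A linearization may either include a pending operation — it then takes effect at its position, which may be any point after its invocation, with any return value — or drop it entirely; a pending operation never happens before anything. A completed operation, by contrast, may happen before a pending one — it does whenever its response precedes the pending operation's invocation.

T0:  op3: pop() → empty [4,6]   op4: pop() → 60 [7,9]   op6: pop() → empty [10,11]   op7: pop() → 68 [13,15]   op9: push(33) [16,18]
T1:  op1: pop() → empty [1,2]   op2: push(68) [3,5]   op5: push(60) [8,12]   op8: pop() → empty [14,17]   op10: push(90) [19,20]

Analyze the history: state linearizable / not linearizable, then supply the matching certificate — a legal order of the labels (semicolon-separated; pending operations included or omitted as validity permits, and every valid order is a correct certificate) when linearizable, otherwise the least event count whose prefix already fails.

events 1..10 are fine; event 11 — the response of op6 at time 11 — makes the prefix non-linearizable
5 completed operations, 2 real-time-consistent orders — every LIFO stack replay fails
include/drop combinations of the 1 pending operation (op5) were all tried; none helps
sample order op1, op2, op3, op4, op6 (pending dropped) stalls at step 3 — op3 pop() → empty has no legal effect
sample order op1, op3, op2, op4, op6 (pending dropped) stalls at step 4 — op4 pop() → 60 has no legal effect

not linearizable — minimal violating prefix: 11 events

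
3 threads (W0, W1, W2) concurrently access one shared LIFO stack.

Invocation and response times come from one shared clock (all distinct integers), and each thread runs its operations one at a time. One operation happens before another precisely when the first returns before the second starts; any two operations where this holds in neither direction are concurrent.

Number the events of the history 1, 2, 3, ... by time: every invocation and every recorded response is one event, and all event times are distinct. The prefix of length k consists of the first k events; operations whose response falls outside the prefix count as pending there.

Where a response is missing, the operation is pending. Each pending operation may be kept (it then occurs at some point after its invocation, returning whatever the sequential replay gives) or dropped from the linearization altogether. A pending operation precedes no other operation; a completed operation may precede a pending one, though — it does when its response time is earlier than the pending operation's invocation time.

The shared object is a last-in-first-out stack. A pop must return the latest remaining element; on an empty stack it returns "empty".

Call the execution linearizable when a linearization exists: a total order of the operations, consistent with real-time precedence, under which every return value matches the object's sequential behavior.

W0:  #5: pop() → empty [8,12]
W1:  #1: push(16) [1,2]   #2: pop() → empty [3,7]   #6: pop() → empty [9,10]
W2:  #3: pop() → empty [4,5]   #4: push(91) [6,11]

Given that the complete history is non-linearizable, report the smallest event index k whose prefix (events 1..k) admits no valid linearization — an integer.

7

events 1..6 are still linearizable — one witness is #1, #2, #3:
1. #1 push(16), leaving stack <16>
2. #2 pop() (pending, included), leaving stack <>
3. #3 pop() → empty, leaving stack <>
with event 7 included (#2 responding at time 7), all real-time-consistent orders fail
including or dropping the 1 pending operation (#4) in any combination fails
take #1, #2, #3 (pending dropped): step 2 already fails, because #2 pop() → empty cannot occur there
take #1, #3, #2 (pending dropped): step 2 already fails, because #3 pop() → empty cannot occur there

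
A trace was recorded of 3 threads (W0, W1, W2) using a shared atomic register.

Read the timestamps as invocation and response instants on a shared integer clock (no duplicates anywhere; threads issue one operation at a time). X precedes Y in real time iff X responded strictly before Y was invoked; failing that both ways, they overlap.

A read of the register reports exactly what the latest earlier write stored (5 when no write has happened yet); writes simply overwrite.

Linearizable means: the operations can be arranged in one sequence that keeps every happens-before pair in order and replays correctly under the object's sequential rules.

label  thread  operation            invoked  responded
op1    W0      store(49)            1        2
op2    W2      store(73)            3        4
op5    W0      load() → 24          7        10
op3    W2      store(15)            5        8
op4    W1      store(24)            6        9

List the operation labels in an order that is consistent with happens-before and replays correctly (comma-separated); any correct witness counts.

1. op1 store(49), leaving value 49
2. op2 store(73), leaving value 73
3. op3 store(15), leaving value 15
4. op4 store(24), leaving value 24
5. op5 load() → 24, leaving value 24

op1, op2, op3, op4, op5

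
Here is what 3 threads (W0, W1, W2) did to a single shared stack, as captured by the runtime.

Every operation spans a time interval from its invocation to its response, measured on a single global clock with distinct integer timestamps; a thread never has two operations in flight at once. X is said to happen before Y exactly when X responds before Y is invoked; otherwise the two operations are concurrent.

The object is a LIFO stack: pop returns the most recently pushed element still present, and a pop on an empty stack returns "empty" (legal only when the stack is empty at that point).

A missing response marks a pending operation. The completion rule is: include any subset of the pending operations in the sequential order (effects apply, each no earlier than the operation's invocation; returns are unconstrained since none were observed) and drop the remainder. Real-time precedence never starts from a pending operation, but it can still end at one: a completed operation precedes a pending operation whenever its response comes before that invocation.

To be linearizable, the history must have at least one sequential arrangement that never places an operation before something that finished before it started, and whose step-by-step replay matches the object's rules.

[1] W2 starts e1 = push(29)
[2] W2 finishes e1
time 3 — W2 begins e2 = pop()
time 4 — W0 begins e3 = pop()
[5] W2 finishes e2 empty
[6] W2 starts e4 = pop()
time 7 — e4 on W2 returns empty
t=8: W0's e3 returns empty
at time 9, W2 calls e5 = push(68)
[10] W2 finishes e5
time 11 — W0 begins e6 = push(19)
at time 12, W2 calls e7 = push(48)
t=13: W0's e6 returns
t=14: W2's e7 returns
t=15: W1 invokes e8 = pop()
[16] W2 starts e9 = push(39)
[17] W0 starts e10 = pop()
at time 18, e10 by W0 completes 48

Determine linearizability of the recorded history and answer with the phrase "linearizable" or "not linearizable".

prefix check: 1..7 passes, 1..8 fails once e3's time-8 response joins
real-time-consistent orders of the 4 completed operations: 3 — all fail the stack replay
one such order, e1, e2, e3, e4, breaks at step 2 where e2 pop() → empty is illegal
one such order, e1, e2, e4, e3, breaks at step 2 where e2 pop() → empty is illegal

not linearizable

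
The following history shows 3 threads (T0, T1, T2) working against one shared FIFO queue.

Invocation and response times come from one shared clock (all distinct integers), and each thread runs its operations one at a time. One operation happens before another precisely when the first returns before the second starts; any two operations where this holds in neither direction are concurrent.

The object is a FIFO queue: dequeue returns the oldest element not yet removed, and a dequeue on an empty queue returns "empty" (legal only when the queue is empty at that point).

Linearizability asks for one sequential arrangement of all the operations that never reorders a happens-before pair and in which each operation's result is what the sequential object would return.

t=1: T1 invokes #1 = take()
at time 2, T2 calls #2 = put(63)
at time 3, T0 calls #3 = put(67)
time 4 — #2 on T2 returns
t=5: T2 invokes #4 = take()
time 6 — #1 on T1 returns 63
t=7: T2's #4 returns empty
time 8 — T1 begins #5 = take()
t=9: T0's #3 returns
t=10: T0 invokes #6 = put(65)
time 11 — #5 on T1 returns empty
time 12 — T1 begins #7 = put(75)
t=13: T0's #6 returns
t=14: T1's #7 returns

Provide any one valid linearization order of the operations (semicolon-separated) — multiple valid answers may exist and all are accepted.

step 1: #2 put(63) — queue <63>
step 2: #1 take() → 63 — queue <>
step 3: #4 take() → empty — queue <>
step 4: #5 take() → empty — queue <>
step 5: #3 put(67) — queue <67>
step 6: #6 put(65) — queue <67,65>
step 7: #7 put(75) — queue <67,65,75>

#2; #1; #4; #5; #3; #6; #7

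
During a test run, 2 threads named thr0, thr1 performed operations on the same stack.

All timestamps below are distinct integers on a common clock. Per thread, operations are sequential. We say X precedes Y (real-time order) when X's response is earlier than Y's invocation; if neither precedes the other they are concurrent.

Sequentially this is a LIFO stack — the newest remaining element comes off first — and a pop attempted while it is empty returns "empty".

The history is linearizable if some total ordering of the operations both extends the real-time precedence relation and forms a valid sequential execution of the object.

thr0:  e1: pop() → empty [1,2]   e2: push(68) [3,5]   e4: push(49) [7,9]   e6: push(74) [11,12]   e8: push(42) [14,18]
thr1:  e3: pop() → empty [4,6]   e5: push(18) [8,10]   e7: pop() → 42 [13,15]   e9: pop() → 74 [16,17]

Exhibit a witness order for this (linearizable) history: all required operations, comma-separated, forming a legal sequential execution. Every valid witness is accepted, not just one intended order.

e1, e3, e2, e4, e5, e6, e8, e7, e9

1. e1 pop() → empty, leaving stack <>
2. e3 pop() → empty, leaving stack <>
3. e2 push(68), leaving stack <68>
4. e4 push(49), leaving stack <68,49>
5. e5 push(18), leaving stack <68,49,18>
6. e6 push(74), leaving stack <68,49,18,74>
7. e8 push(42), leaving stack <68,49,18,74,42>
8. e7 pop() → 42, leaving stack <68,49,18,74>
9. e9 pop() → 74, leaving stack <68,49,18>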